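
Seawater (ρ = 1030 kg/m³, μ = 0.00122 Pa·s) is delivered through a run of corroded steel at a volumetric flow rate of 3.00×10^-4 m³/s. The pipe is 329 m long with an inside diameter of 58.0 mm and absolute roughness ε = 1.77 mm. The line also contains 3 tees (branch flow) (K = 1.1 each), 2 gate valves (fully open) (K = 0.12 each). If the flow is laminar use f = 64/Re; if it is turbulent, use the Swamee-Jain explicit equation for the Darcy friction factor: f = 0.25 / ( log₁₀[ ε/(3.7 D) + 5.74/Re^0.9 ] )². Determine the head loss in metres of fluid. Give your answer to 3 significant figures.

Cross-sectional area A = πD²/4 = π(0.058)²/4 = 0.002642 m²; mean velocity V = Q/A = 0.0003/0.002642 = 0.1135 m/s.
Reynolds number Re = ρVD/μ = 1030 · 0.1135 · 0.058 / 0.00122 = 5560.
Re > 4000 → turbulent. Relative roughness ε/D = 0.00177/0.058 = 0.0305. Swamee-Jain: f = 0.25/(log₁₀[0.0305/3.7 + 5.74/5560^0.9])² = 0.25/(log₁₀[0.00825 + 0.00245])² = 0.25/(-1.971)² = 0.06436.
Total minor-loss coefficient ΣK = 3·1.1 + 2·0.12 = 3.54.
ΔP = [f·L/D + ΣK]·(ρV²/2) = [0.06436·329/0.058 + 3.54]·(1030·0.1135²/2) = [365.1 + 3.54]·6.64 = 2448 Pa.
Head loss h_f = ΔP/(ρg) = 2448/(1030·9.81) = 0.242 m.

h_f ≈ 0.242 m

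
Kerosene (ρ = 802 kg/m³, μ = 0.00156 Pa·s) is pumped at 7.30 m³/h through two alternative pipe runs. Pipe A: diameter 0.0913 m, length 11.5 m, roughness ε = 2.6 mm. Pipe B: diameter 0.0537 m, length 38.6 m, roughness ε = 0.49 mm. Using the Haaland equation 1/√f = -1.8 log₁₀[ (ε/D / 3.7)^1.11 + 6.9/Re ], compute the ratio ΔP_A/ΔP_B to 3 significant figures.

ΔP_A/ΔP_B ≈ 0.0312

Pipe A: V = Q/A = 0.002028/0.006547 = 0.3097 m/s; Re = 1.454e+04; ε/D = 0.0285; Haaland → f = 0.05821; ΔP_A = f(L/D)(ρV²/2) = 282 Pa.
Pipe B: V = Q/A = 0.002028/0.002265 = 0.8953 m/s; Re = 2.472e+04; ε/D = 0.00912; Haaland → f = 0.03912; ΔP_B = f(L/D)(ρV²/2) = 9039 Pa.
ΔP_A/ΔP_B = 282/9039 = 0.0312.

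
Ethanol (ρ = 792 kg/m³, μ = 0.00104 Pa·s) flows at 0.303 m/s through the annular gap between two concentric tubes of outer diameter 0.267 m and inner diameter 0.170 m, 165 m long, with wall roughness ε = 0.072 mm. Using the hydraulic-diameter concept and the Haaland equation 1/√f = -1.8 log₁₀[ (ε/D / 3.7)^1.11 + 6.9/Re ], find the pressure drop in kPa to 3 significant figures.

ΔP ≈ 1.64 kPa

Hydraulic diameter D_h = 4A/P = D_o - D_i = 0.267 - 0.17 = 0.097 m.
Re = ρVD_h/μ = 792·0.303·0.097/0.00104 = 2.238e+04.
ε/D_h = 7.2e-05/0.097 = 0.000742; Haaland gives 1/√f = -1.8 log₁₀[7.86e-05+0.000308] = 6.142, so f = 0.02651.
ΔP = f(L/D_h)(ρV²/2) = 0.02651·165/0.097·36.36 = 1639 Pa.
ΔP = 1.64 kPa.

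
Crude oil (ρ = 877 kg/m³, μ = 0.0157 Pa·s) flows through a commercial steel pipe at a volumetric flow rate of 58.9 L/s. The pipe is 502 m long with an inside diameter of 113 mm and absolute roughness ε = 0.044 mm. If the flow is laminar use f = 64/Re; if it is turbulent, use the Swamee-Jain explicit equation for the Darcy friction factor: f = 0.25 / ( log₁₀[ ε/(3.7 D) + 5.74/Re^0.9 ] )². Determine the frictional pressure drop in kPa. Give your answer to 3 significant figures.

Q = 58.9 L/s = 58.9/1000 = 0.0589 m³/s.
Cross-sectional area A = πD²/4 = π(0.113)²/4 = 0.01003 m²; mean velocity V = Q/A = 0.0589/0.01003 = 5.873 m/s.
Reynolds number Re = ρVD/μ = 877 · 5.873 · 0.113 / 0.0157 = 3.707e+04.
Re > 4000 → turbulent. Relative roughness ε/D = 4.4e-05/0.113 = 0.000389. Swamee-Jain: f = 0.25/(log₁₀[0.000389/3.7 + 5.74/3.707e+04^0.9])² = 0.25/(log₁₀[0.000105 + 0.000443])² = 0.25/(-3.261)² = 0.02351.
Darcy-Weisbach: ΔP = f(L/D)(ρV²/2) = 0.02351·(502/0.113)·(877·5.873²/2) = 0.02351·4442·1.513e+04 = 1.58e+06 Pa.
ΔP = 1.58e+06 Pa = 1580 kPa.

ΔP ≈ 1580 kPa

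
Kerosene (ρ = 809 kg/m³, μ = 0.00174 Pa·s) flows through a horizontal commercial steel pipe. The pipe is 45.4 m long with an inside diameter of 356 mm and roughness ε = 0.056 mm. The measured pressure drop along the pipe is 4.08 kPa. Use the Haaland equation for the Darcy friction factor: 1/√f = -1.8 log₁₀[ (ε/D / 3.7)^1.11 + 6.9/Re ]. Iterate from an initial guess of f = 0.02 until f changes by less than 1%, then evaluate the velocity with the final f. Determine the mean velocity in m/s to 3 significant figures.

Rearranging Darcy-Weisbach: V = √(2·ΔP·D/(f·L·ρ)). With ε/D = 5.6e-05/0.356 = 0.000157, iterate starting from f = 0.02:
  f = 0.02 → V = √(2·4080·0.356/(0.02·45.4·809)) = 1.989 m/s; Re = ρVD/μ = 3.292e+05; f → 0.01555
  f = 0.01555 → V = 2.256 m/s; Re = 3.733e+05; f → 0.01533
  f = 0.01533 → V = 2.272 m/s; Re = 3.76e+05; f → 0.01531
Converged (Δf/f < 1%). With the final f = 0.01531: V = √(2·4080·0.356/(0.01531·45.4·809)) = 2.273 m/s.

V ≈ 2.27 m/s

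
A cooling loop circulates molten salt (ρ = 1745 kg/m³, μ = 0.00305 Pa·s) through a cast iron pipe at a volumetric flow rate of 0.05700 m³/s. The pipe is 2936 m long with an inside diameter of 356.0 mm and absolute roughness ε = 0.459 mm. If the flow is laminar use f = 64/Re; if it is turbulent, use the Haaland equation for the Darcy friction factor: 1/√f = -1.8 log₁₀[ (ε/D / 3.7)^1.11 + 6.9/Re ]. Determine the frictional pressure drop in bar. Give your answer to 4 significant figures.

ΔP ≈ 0.5349 bar

Cross-sectional area A = πD²/4 = π(0.356)²/4 = 0.09954 m²; mean velocity V = Q/A = 0.057/0.09954 = 0.5726 m/s.
Reynolds number Re = ρVD/μ = 1745 · 0.5726 · 0.356 / 0.00305 = 1.166e+05.
Re > 4000 → turbulent. Relative roughness ε/D = 0.000459/0.356 = 0.00129. Haaland: 1/√f = -1.8 log₁₀[(0.00129/3.7)^1.11 + 6.9/1.166e+05] = -1.8 log₁₀[0.000145 + 5.92e-05] = 6.642, so f = 0.02267.
Darcy-Weisbach: ΔP = f(L/D)(ρV²/2) = 0.02267·(2936/0.356)·(1745·0.5726²/2) = 0.02267·8247·286.1 = 5.349e+04 Pa.
ΔP = 5.349e+04 Pa = 0.5349 bar.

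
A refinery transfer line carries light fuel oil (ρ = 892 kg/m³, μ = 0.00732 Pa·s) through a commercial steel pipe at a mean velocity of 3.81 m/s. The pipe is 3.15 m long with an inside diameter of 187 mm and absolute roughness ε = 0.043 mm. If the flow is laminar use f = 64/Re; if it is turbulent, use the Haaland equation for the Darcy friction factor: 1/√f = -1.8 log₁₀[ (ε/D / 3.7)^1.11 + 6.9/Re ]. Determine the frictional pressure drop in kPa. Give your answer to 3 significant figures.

Reynolds number Re = ρVD/μ = 892 · 3.81 · 0.187 / 0.00732 = 8.682e+04.
Re > 4000 → turbulent. Relative roughness ε/D = 4.3e-05/0.187 = 0.00023. Haaland: 1/√f = -1.8 log₁₀[(0.00023/3.7)^1.11 + 6.9/8.682e+04] = -1.8 log₁₀[2.14e-05 + 7.95e-05] = 7.193, so f = 0.01933.
Darcy-Weisbach: ΔP = f(L/D)(ρV²/2) = 0.01933·(3.15/0.187)·(892·3.81²/2) = 0.01933·16.84·6474 = 2108 Pa.
ΔP = 2108 Pa = 2.11 kPa.

ΔP ≈ 2.11 kPa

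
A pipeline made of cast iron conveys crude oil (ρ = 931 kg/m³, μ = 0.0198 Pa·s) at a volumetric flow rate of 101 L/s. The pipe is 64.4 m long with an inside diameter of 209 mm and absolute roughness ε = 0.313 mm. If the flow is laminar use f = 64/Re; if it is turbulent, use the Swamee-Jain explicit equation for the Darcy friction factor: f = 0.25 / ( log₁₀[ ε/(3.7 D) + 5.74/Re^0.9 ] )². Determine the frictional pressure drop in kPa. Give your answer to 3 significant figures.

Q = 101 L/s = 101/1000 = 0.101 m³/s.
Cross-sectional area A = πD²/4 = π(0.209)²/4 = 0.03431 m²; mean velocity V = Q/A = 0.101/0.03431 = 2.944 m/s.
Reynolds number Re = ρVD/μ = 931 · 2.944 · 0.209 / 0.0198 = 2.893e+04.
Re > 4000 → turbulent. Relative roughness ε/D = 0.000313/0.209 = 0.0015. Swamee-Jain: f = 0.25/(log₁₀[0.0015/3.7 + 5.74/2.893e+04^0.9])² = 0.25/(log₁₀[0.000405 + 0.000554])² = 0.25/(-3.018)² = 0.02744.
Darcy-Weisbach: ΔP = f(L/D)(ρV²/2) = 0.02744·(64.4/0.209)·(931·2.944²/2) = 0.02744·308.1·4035 = 3.412e+04 Pa.
ΔP = 3.412e+04 Pa = 34.1 kPa.

ΔP ≈ 34.1 kPa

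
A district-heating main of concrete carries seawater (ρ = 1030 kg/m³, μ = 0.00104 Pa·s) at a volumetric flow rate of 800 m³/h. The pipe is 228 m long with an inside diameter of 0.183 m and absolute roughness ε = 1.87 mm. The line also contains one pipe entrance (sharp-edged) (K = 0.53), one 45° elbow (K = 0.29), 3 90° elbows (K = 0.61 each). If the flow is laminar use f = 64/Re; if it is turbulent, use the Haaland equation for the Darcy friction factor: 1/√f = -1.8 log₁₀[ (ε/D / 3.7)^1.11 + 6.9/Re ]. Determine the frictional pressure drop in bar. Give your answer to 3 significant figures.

ΔP ≈ 18.5 bar

Q = 800 m³/h = 800/3600 = 0.2222 m³/s.
Cross-sectional area A = πD²/4 = π(0.183)²/4 = 0.0263 m²; mean velocity V = Q/A = 0.2222/0.0263 = 8.449 m/s.
Reynolds number Re = ρVD/μ = 1030 · 8.449 · 0.183 / 0.00104 = 1.531e+06.
Re > 4000 → turbulent. Relative roughness ε/D = 0.00187/0.183 = 0.0102. Haaland: 1/√f = -1.8 log₁₀[(0.0102/3.7)^1.11 + 6.9/1.531e+06] = -1.8 log₁₀[0.00144 + 4.51e-06] = 5.11, so f = 0.0383.
Total minor-loss coefficient ΣK = 1·0.53 + 1·0.29 + 3·0.61 = 2.65.
ΔP = [f·L/D + ΣK]·(ρV²/2) = [0.0383·228/0.183 + 2.65]·(1030·8.449²/2) = [47.71 + 2.65]·3.676e+04 = 1.851e+06 Pa.
ΔP = 1.851e+06 Pa = 18.5 bar.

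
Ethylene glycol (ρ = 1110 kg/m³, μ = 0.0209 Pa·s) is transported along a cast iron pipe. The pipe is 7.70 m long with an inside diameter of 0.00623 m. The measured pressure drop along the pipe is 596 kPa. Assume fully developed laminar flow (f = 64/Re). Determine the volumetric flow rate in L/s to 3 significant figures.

For laminar flow, f = 64/Re with Re = ρVD/μ, so Darcy-Weisbach reduces to ΔP = 32μLV/D². Solving for V: V = ΔP·D²/(32μL) = 5.96e+05·(0.00623)²/(32·0.0209·7.7) = 4.492 m/s.
Check: Re = ρVD/μ = 1110·4.492·0.00623/0.0209 = 1486 < 2300, so the laminar assumption holds.
Q = V·A = 4.492·(π/4·0.00623²) = 0.0001369 m³/s = 0.137 L/s.

Q ≈ 0.137 L/s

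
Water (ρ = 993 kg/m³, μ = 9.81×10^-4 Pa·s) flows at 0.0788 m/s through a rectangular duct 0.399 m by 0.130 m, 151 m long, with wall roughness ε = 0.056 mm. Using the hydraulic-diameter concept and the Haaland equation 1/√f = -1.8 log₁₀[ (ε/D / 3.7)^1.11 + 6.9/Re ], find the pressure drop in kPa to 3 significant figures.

Hydraulic diameter D_h = 4A/P = 4·(0.399·0.13)/(2·(0.399+0.13)) = 0.2075/1.058 = 0.1961 m.
Re = ρVD_h/μ = 993·0.0788·0.1961/0.000981 = 1.564e+04.
ε/D_h = 5.6e-05/0.1961 = 0.000286; Haaland gives 1/√f = -1.8 log₁₀[2.72e-05+0.000441] = 5.993, so f = 0.02784.
ΔP = f(L/D_h)(ρV²/2) = 0.02784·151/0.1961·3.083 = 66.1 Pa.
ΔP = 0.0661 kPa.

ΔP ≈ 0.0661 kPa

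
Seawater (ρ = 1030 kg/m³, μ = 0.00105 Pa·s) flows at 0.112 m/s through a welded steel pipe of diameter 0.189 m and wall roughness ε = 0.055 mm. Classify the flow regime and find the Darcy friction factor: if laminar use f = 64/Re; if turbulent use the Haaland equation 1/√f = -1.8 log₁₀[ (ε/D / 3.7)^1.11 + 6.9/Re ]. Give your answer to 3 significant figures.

Re = ρVD/μ = 1030·0.112·0.189/0.00105 = 2.076e+04.
Re > 4000 → turbulent. ε/D = 5.5e-05/0.189 = 0.000291; Haaland: 1/√f = -1.8 log₁₀[2.78e-05 + 0.000332] = 6.198, so f = 0.02603.

f ≈ 0.0260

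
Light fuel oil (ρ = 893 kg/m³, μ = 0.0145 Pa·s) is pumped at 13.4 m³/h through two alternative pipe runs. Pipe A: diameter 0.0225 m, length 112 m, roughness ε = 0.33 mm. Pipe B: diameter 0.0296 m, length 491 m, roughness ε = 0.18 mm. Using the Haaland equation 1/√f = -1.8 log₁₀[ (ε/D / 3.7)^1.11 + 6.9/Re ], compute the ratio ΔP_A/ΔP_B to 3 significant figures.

Pipe A: V = Q/A = 0.003722/0.0003976 = 9.362 m/s; Re = 1.297e+04; ε/D = 0.0147; Haaland → f = 0.04672; ΔP_A = f(L/D)(ρV²/2) = 9.099e+06 Pa.
Pipe B: V = Q/A = 0.003722/0.0006881 = 5.409 m/s; Re = 9861; ε/D = 0.00608; Haaland → f = 0.0388; ΔP_B = f(L/D)(ρV²/2) = 8.407e+06 Pa.
ΔP_A/ΔP_B = 9.099e+06/8.407e+06 = 1.08.

ΔP_A/ΔP_B ≈ 1.08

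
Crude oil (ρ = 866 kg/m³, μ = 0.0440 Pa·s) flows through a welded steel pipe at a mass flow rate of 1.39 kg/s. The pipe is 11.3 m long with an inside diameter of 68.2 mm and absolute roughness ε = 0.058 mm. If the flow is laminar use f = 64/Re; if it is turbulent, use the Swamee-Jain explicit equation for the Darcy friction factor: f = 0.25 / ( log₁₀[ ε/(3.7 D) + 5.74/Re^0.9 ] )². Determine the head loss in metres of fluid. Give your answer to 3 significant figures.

h_f ≈ 0.177 m

A = πD²/4 = π(0.0682)²/4 = 0.003653 m²; mean velocity V = ṁ/(ρA) = 1.39/(866 · 0.003653) = 0.4394 m/s.
Reynolds number Re = ρVD/μ = 866 · 0.4394 · 0.0682 / 0.044 = 589.8.
Re < 2300 → laminar flow, so f = 64/Re = 64/589.8 = 0.1085 (the turbulent correlation is not needed).
Darcy-Weisbach: ΔP = f(L/D)(ρV²/2) = 0.1085·(11.3/0.0682)·(866·0.4394²/2) = 0.1085·165.7·83.59 = 1503 Pa.
Head loss h_f = ΔP/(ρg) = 1503/(866·9.81) = 0.177 m.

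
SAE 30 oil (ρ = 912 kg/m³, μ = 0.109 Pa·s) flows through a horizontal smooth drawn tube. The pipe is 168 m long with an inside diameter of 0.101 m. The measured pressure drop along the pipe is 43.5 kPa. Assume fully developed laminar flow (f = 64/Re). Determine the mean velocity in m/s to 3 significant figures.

V ≈ 0.757 m/s

For laminar flow, f = 64/Re with Re = ρVD/μ, so Darcy-Weisbach reduces to ΔP = 32μLV/D². Solving for V: V = ΔP·D²/(32μL) = 4.35e+04·(0.101)²/(32·0.109·168) = 0.7573 m/s.
Check: Re = ρVD/μ = 912·0.7573·0.101/0.109 = 639.9 < 2300, so the laminar assumption holds.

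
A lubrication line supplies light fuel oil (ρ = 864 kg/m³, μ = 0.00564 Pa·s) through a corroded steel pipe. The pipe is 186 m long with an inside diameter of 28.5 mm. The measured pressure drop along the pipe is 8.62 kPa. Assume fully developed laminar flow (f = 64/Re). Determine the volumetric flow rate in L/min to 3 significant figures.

For laminar flow, f = 64/Re with Re = ρVD/μ, so Darcy-Weisbach reduces to ΔP = 32μLV/D². Solving for V: V = ΔP·D²/(32μL) = 8620·(0.0285)²/(32·0.00564·186) = 0.2086 m/s.
Check: Re = ρVD/μ = 864·0.2086·0.0285/0.00564 = 910.6 < 2300, so the laminar assumption holds.
Q = V·A = 0.2086·(π/4·0.0285²) = 0.0001331 m³/s = 7.98 L/min.

Q ≈ 7.98 L/min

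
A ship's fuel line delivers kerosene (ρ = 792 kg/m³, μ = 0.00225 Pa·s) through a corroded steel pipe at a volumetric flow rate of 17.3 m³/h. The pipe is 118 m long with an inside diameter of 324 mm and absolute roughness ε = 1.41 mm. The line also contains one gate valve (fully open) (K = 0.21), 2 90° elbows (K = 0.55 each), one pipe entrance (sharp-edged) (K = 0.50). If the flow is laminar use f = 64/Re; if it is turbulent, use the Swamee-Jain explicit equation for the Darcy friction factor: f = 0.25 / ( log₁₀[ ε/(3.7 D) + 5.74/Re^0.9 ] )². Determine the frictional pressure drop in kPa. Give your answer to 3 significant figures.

Q = 17.3 m³/h = 17.3/3600 = 0.004806 m³/s.
Cross-sectional area A = πD²/4 = π(0.324)²/4 = 0.08245 m²; mean velocity V = Q/A = 0.004806/0.08245 = 0.05829 m/s.
Reynolds number Re = ρVD/μ = 792 · 0.05829 · 0.324 / 0.00225 = 6647.
Re > 4000 → turbulent. Relative roughness ε/D = 0.00141/0.324 = 0.00435. Swamee-Jain: f = 0.25/(log₁₀[0.00435/3.7 + 5.74/6647^0.9])² = 0.25/(log₁₀[0.00118 + 0.00208])² = 0.25/(-2.487)² = 0.04042.
Total minor-loss coefficient ΣK = 1·0.21 + 2·0.55 + 1·0.5 = 1.81.
ΔP = [f·L/D + ΣK]·(ρV²/2) = [0.04042·118/0.324 + 1.81]·(792·0.05829²/2) = [14.72 + 1.81]·1.345 = 22.24 Pa.
ΔP = 22.24 Pa = 0.0222 kPa.

ΔP ≈ 0.0222 kPa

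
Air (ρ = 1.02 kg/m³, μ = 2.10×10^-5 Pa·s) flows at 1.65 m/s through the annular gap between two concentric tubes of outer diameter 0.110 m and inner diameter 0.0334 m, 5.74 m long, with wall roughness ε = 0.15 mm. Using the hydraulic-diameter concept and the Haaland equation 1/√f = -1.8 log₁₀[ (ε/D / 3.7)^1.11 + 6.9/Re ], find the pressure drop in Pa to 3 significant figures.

Hydraulic diameter D_h = 4A/P = D_o - D_i = 0.11 - 0.0334 = 0.0766 m.
Re = ρVD_h/μ = 1.02·1.65·0.0766/2.1e-05 = 6139.
ε/D_h = 0.00015/0.0766 = 0.00196; Haaland gives 1/√f = -1.8 log₁₀[0.000231+0.00112] = 5.163, so f = 0.03752.
ΔP = f(L/D_h)(ρV²/2) = 0.03752·5.74/0.0766·1.388 = 3.904 Pa.

ΔP ≈ 3.90 Pa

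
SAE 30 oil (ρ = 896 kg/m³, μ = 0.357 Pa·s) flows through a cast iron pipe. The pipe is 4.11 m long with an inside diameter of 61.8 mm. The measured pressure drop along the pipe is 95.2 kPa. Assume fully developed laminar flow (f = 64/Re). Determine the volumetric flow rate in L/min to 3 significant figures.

For laminar flow, f = 64/Re with Re = ρVD/μ, so Darcy-Weisbach reduces to ΔP = 32μLV/D². Solving for V: V = ΔP·D²/(32μL) = 9.52e+04·(0.0618)²/(32·0.357·4.11) = 7.744 m/s.
Check: Re = ρVD/μ = 896·7.744·0.0618/0.357 = 1201 < 2300, so the laminar assumption holds.
Q = V·A = 7.744·(π/4·0.0618²) = 0.02323 m³/s = 1390 L/min.

Q ≈ 1390 L/min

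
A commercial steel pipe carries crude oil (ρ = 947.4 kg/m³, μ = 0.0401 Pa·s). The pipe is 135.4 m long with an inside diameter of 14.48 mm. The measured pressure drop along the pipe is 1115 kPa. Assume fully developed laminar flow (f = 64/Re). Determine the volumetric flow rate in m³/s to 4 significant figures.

For laminar flow, f = 64/Re with Re = ρVD/μ, so Darcy-Weisbach reduces to ΔP = 32μLV/D². Solving for V: V = ΔP·D²/(32μL) = 1.115e+06·(0.01448)²/(32·0.0401·135.4) = 1.346 m/s.
Check: Re = ρVD/μ = 947.4·1.346·0.01448/0.0401 = 460.3 < 2300, so the laminar assumption holds.
Q = V·A = 1.346·(π/4·0.01448²) = 0.0002216 m³/s = 2.216×10^-4 m³/s.

Q ≈ 2.216×10^-4 m³/s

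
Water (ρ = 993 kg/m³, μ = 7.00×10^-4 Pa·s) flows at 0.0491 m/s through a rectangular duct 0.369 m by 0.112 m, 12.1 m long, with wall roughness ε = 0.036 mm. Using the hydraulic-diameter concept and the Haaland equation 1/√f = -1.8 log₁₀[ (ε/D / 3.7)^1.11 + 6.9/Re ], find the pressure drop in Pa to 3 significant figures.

Hydraulic diameter D_h = 4A/P = 4·(0.369·0.112)/(2·(0.369+0.112)) = 0.1653/0.962 = 0.1718 m.
Re = ρVD_h/μ = 993·0.0491·0.1718/0.0007 = 1.197e+04.
ε/D_h = 3.6e-05/0.1718 = 0.000209; Haaland gives 1/√f = -1.8 log₁₀[1.93e-05+0.000576] = 5.805, so f = 0.02968.
ΔP = f(L/D_h)(ρV²/2) = 0.02968·12.1/0.1718·1.197 = 2.501 Pa.

ΔP ≈ 2.50 Pa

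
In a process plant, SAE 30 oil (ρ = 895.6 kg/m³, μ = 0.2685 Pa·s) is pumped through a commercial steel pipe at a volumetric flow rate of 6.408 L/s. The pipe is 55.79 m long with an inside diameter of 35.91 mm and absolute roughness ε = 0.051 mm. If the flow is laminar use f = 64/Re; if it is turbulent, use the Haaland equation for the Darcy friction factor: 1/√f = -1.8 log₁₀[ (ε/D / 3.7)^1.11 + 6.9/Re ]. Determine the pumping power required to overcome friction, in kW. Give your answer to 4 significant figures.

Q = 6.408 L/s = 6.408/1000 = 0.006408 m³/s.
Cross-sectional area A = πD²/4 = π(0.03591)²/4 = 0.001013 m²; mean velocity V = Q/A = 0.006408/0.001013 = 6.327 m/s.
Reynolds number Re = ρVD/μ = 895.6 · 6.327 · 0.03591 / 0.269 = 757.9.
Re < 2300 → laminar flow, so f = 64/Re = 64/757.9 = 0.08445 (the turbulent correlation is not needed).
Darcy-Weisbach: ΔP = f(L/D)(ρV²/2) = 0.08445·(55.79/0.03591)·(895.6·6.327²/2) = 0.08445·1554·1.793e+04 = 2.352e+06 Pa.
Pumping power P = QΔP = 0.006408·2.352e+06 = 15071 W = 15.07 kW.

P ≈ 15.07 kW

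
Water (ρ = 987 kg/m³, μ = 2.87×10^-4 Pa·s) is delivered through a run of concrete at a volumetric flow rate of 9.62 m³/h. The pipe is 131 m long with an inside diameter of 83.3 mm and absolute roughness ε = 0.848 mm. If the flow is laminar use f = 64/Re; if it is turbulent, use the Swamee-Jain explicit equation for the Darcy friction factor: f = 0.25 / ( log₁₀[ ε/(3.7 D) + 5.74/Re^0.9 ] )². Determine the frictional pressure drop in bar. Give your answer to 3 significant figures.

ΔP ≈ 0.0723 bar

Q = 9.62 m³/h = 9.62/3600 = 0.002672 m³/s.
Cross-sectional area A = πD²/4 = π(0.0833)²/4 = 0.00545 m²; mean velocity V = Q/A = 0.002672/0.00545 = 0.4903 m/s.
Reynolds number Re = ρVD/μ = 987 · 0.4903 · 0.0833 / 0.000287 = 1.405e+05.
Re > 4000 → turbulent. Relative roughness ε/D = 0.000848/0.0833 = 0.0102. Swamee-Jain: f = 0.25/(log₁₀[0.0102/3.7 + 5.74/1.405e+05^0.9])² = 0.25/(log₁₀[0.00275 + 0.000134])² = 0.25/(-2.54)² = 0.03875.
Darcy-Weisbach: ΔP = f(L/D)(ρV²/2) = 0.03875·(131/0.0833)·(987·0.4903²/2) = 0.03875·1573·118.7 = 7231 Pa.
ΔP = 7231 Pa = 0.0723 bar.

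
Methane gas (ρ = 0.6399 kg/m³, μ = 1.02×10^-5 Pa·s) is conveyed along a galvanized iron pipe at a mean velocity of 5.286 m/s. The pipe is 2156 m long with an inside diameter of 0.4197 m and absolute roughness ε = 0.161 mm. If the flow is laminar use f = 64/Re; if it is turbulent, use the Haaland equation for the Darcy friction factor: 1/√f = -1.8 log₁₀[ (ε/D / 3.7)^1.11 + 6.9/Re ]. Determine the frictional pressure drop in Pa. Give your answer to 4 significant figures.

Reynolds number Re = ρVD/μ = 0.6399 · 5.286 · 0.4197 / 1.02e-05 = 1.392e+05.
Re > 4000 → turbulent. Relative roughness ε/D = 0.000161/0.4197 = 0.000384. Haaland: 1/√f = -1.8 log₁₀[(0.000384/3.7)^1.11 + 6.9/1.392e+05] = -1.8 log₁₀[3.78e-05 + 4.96e-05] = 7.306, so f = 0.01874.
Darcy-Weisbach: ΔP = f(L/D)(ρV²/2) = 0.01874·(2156/0.4197)·(0.6399·5.286²/2) = 0.01874·5137·8.94 = 860.5 Pa.

ΔP ≈ 860.5 Pa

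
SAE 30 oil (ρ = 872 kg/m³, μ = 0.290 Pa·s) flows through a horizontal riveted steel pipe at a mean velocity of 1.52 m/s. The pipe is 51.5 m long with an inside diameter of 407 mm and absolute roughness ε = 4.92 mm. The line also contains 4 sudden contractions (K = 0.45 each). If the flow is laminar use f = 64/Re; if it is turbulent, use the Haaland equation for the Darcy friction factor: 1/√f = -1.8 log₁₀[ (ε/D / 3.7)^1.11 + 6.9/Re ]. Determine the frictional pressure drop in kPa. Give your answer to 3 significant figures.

Reynolds number Re = ρVD/μ = 872 · 1.52 · 0.407 / 0.29 = 1860.
Re < 2300 → laminar flow, so f = 64/Re = 64/1860 = 0.03441 (the turbulent correlation is not needed).
Total minor-loss coefficient ΣK = 4·0.45 = 1.8.
ΔP = [f·L/D + ΣK]·(ρV²/2) = [0.03441·51.5/0.407 + 1.8]·(872·1.52²/2) = [4.353 + 1.8]·1007 = 6199 Pa.
ΔP = 6199 Pa = 6.20 kPa.

ΔP ≈ 6.20 kPa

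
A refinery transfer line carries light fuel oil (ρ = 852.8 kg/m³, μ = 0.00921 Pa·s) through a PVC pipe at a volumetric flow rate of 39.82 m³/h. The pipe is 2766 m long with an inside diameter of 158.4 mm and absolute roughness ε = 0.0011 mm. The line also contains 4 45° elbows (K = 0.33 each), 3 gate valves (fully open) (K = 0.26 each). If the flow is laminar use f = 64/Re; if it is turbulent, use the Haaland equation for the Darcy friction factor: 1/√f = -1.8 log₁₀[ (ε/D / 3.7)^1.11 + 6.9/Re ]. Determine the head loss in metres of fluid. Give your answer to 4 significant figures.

Q = 39.82 m³/h = 39.82/3600 = 0.01106 m³/s.
Cross-sectional area A = πD²/4 = π(0.1584)²/4 = 0.01971 m²; mean velocity V = Q/A = 0.01106/0.01971 = 0.5613 m/s.
Reynolds number Re = ρVD/μ = 852.8 · 0.5613 · 0.1584 / 0.00921 = 8233.
Re > 4000 → turbulent. Relative roughness ε/D = 1.1e-06/0.1584 = 6.94e-06. Haaland: 1/√f = -1.8 log₁₀[(6.94e-06/3.7)^1.11 + 6.9/8233] = -1.8 log₁₀[4.4e-07 + 0.000838] = 5.538, so f = 0.03261.
Total minor-loss coefficient ΣK = 4·0.33 + 3·0.26 = 2.1.
ΔP = [f·L/D + ΣK]·(ρV²/2) = [0.03261·2766/0.1584 + 2.1]·(852.8·0.5613²/2) = [569.4 + 2.1]·134.3 = 7.678e+04 Pa.
Head loss h_f = ΔP/(ρg) = 7.678e+04/(852.8·9.81) = 9.178 m.

h_f ≈ 9.178 m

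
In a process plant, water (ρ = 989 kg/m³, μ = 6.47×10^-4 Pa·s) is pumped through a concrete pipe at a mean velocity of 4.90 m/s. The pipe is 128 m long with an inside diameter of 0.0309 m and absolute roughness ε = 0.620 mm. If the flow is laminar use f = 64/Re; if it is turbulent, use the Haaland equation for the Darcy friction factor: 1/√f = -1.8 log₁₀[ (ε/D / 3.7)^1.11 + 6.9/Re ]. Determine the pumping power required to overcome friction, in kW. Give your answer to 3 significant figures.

Reynolds number Re = ρVD/μ = 989 · 4.9 · 0.0309 / 0.000647 = 2.314e+05.
Re > 4000 → turbulent. Relative roughness ε/D = 0.00062/0.0309 = 0.0201. Haaland: 1/√f = -1.8 log₁₀[(0.0201/3.7)^1.11 + 6.9/2.314e+05] = -1.8 log₁₀[0.00305 + 2.98e-05] = 4.519, so f = 0.04896.
Darcy-Weisbach: ΔP = f(L/D)(ρV²/2) = 0.04896·(128/0.0309)·(989·4.9²/2) = 0.04896·4142·1.187e+04 = 2.408e+06 Pa.
Q = V·A = 4.9·0.0007499 = 0.003675 m³/s.
Pumping power P = QΔP = 0.003675·2.408e+06 = 8848 W = 8.85 kW.

P ≈ 8.85 kW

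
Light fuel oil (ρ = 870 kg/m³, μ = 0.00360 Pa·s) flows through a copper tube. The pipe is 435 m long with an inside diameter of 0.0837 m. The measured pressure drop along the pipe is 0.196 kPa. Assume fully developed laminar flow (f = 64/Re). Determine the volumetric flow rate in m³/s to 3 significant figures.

For laminar flow, f = 64/Re with Re = ρVD/μ, so Darcy-Weisbach reduces to ΔP = 32μLV/D². Solving for V: V = ΔP·D²/(32μL) = 196·(0.0837)²/(32·0.0036·435) = 0.0274 m/s.
Check: Re = ρVD/μ = 870·0.0274·0.0837/0.0036 = 554.3 < 2300, so the laminar assumption holds.
Q = V·A = 0.0274·(π/4·0.0837²) = 0.0001508 m³/s = 1.51×10^-4 m³/s.

Q ≈ 1.51×10^-4 m³/s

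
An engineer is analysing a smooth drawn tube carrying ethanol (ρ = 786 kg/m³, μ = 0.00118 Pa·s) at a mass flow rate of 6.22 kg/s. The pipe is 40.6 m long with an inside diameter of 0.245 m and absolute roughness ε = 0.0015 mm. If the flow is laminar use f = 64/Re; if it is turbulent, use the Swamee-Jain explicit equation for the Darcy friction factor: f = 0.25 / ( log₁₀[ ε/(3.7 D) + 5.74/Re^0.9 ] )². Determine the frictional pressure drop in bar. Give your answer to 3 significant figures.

ΔP ≈ 4.39×10^-4 bar

A = πD²/4 = π(0.245)²/4 = 0.04714 m²; mean velocity V = ṁ/(ρA) = 6.22/(786 · 0.04714) = 0.1679 m/s.
Reynolds number Re = ρVD/μ = 786 · 0.1679 · 0.245 / 0.00118 = 2.739e+04.
Re > 4000 → turbulent. Relative roughness ε/D = 1.5e-06/0.245 = 6.12e-06. Swamee-Jain: f = 0.25/(log₁₀[6.12e-06/3.7 + 5.74/2.739e+04^0.9])² = 0.25/(log₁₀[1.65e-06 + 0.000582])² = 0.25/(-3.234)² = 0.02391.
Darcy-Weisbach: ΔP = f(L/D)(ρV²/2) = 0.02391·(40.6/0.245)·(786·0.1679²/2) = 0.02391·165.7·11.07 = 43.87 Pa.
ΔP = 43.87 Pa = 4.39×10^-4 bar.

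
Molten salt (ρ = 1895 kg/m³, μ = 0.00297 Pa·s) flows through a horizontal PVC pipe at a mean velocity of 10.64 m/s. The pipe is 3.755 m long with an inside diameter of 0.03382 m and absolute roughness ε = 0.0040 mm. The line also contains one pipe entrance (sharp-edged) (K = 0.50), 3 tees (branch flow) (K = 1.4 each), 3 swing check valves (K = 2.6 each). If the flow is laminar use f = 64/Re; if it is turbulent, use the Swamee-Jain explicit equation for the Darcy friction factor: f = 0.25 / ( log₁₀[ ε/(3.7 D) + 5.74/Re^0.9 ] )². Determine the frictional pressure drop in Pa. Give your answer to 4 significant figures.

Reynolds number Re = ρVD/μ = 1895 · 10.64 · 0.03382 / 0.00297 = 2.296e+05.
Re > 4000 → turbulent. Relative roughness ε/D = 4e-06/0.03382 = 0.000118. Swamee-Jain: f = 0.25/(log₁₀[0.000118/3.7 + 5.74/2.296e+05^0.9])² = 0.25/(log₁₀[3.2e-05 + 8.59e-05])² = 0.25/(-3.929)² = 0.0162.
Total minor-loss coefficient ΣK = 1·0.5 + 3·1.4 + 3·2.6 = 12.5.
ΔP = [f·L/D + ΣK]·(ρV²/2) = [0.0162·3.755/0.03382 + 12.5]·(1895·10.64²/2) = [1.798 + 12.5]·1.073e+05 = 1.534e+06 Pa.

ΔP ≈ 1534000 Pa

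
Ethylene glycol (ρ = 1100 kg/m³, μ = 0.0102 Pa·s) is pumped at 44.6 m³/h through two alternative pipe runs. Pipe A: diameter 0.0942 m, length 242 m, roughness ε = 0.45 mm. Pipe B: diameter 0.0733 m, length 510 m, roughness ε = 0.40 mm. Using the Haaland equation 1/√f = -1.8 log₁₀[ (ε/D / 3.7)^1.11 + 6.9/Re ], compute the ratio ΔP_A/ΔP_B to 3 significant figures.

ΔP_A/ΔP_B ≈ 0.135

Pipe A: V = Q/A = 0.01239/0.006969 = 1.778 m/s; Re = 1.806e+04; ε/D = 0.00478; Haaland → f = 0.03433; ΔP_A = f(L/D)(ρV²/2) = 1.533e+05 Pa.
Pipe B: V = Q/A = 0.01239/0.00422 = 2.936 m/s; Re = 2.321e+04; ε/D = 0.00546; Haaland → f = 0.03446; ΔP_B = f(L/D)(ρV²/2) = 1.137e+06 Pa.
ΔP_A/ΔP_B = 1.533e+05/1.137e+06 = 0.135.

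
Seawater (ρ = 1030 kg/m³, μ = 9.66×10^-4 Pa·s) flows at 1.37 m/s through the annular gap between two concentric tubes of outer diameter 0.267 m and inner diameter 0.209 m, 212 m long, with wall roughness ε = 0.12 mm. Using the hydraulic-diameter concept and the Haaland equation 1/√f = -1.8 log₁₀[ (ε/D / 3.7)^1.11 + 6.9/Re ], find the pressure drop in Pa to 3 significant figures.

ΔP ≈ 89700 Pa

Hydraulic diameter D_h = 4A/P = D_o - D_i = 0.267 - 0.209 = 0.058 m.
Re = ρVD_h/μ = 1030·1.37·0.058/0.000966 = 8.472e+04.
ε/D_h = 0.00012/0.058 = 0.00207; Haaland gives 1/√f = -1.8 log₁₀[0.000245+8.14e-05] = 6.274, so f = 0.0254.
ΔP = f(L/D_h)(ρV²/2) = 0.0254·212/0.058·966.6 = 8.975e+04 Pa.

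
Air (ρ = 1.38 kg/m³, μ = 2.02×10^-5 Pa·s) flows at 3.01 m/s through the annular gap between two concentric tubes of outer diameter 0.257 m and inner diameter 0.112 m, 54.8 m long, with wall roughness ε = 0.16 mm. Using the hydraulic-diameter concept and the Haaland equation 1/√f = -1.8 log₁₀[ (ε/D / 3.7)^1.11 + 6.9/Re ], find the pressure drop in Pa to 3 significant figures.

ΔP ≈ 61.2 Pa

Hydraulic diameter D_h = 4A/P = D_o - D_i = 0.257 - 0.112 = 0.145 m.
Re = ρVD_h/μ = 1.38·3.01·0.145/2.02e-05 = 2.982e+04.
ε/D_h = 0.00016/0.145 = 0.0011; Haaland gives 1/√f = -1.8 log₁₀[0.000122+0.000231] = 6.213, so f = 0.02591.
ΔP = f(L/D_h)(ρV²/2) = 0.02591·54.8/0.145·6.251 = 61.21 Pa.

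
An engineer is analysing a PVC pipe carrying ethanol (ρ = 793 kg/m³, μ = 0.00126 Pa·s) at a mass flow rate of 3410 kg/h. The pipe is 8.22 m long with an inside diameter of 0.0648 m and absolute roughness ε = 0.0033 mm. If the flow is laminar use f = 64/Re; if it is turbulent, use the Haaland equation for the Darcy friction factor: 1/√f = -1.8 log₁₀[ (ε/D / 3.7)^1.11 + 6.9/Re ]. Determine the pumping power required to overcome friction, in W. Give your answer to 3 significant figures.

ṁ = 3410 kg/h = 3410/3600 = 0.9472 kg/s.
A = πD²/4 = π(0.0648)²/4 = 0.003298 m²; mean velocity V = ṁ/(ρA) = 0.9472/(793 · 0.003298) = 0.3622 m/s.
Reynolds number Re = ρVD/μ = 793 · 0.3622 · 0.0648 / 0.00126 = 1.477e+04.
Re > 4000 → turbulent. Relative roughness ε/D = 3.3e-06/0.0648 = 5.09e-05. Haaland: 1/√f = -1.8 log₁₀[(5.09e-05/3.7)^1.11 + 6.9/1.477e+04] = -1.8 log₁₀[4.02e-06 + 0.000467] = 5.988, so f = 0.02789.
Darcy-Weisbach: ΔP = f(L/D)(ρV²/2) = 0.02789·(8.22/0.0648)·(793·0.3622²/2) = 0.02789·126.9·52.01 = 184 Pa.
Q = ṁ/ρ = 0.9472/793 = 0.001194 m³/s.
Pumping power P = QΔP = 0.001194·184 = 0.2198 W = 0.220 W.

P ≈ 0.220 W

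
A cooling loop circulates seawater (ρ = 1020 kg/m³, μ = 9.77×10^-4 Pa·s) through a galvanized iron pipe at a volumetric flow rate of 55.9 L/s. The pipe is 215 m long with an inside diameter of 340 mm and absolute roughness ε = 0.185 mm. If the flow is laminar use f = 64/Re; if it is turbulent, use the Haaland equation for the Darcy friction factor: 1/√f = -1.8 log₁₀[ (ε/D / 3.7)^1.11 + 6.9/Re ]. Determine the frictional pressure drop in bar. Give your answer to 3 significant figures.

Q = 55.9 L/s = 55.9/1000 = 0.0559 m³/s.
Cross-sectional area A = πD²/4 = π(0.34)²/4 = 0.09079 m²; mean velocity V = Q/A = 0.0559/0.09079 = 0.6157 m/s.
Reynolds number Re = ρVD/μ = 1020 · 0.6157 · 0.34 / 0.000977 = 2.185e+05.
Re > 4000 → turbulent. Relative roughness ε/D = 0.000185/0.34 = 0.000544. Haaland: 1/√f = -1.8 log₁₀[(0.000544/3.7)^1.11 + 6.9/2.185e+05] = -1.8 log₁₀[5.57e-05 + 3.16e-05] = 7.306, so f = 0.01873.
Darcy-Weisbach: ΔP = f(L/D)(ρV²/2) = 0.01873·(215/0.34)·(1020·0.6157²/2) = 0.01873·632.4·193.3 = 2290 Pa.
ΔP = 2290 Pa = 0.0229 bar.

ΔP ≈ 0.0229 bar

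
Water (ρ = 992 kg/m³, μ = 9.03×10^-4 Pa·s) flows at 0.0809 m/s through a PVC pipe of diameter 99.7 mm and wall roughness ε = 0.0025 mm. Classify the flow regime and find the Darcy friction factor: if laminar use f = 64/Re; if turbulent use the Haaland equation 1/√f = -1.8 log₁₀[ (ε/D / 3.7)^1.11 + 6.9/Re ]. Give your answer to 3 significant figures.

Re = ρVD/μ = 992·0.0809·0.0997/0.000903 = 8861.
Re > 4000 → turbulent. ε/D = 2.5e-06/0.0997 = 2.51e-05; Haaland: 1/√f = -1.8 log₁₀[1.83e-06 + 0.000779] = 5.594, so f = 0.03196.

f ≈ 0.0320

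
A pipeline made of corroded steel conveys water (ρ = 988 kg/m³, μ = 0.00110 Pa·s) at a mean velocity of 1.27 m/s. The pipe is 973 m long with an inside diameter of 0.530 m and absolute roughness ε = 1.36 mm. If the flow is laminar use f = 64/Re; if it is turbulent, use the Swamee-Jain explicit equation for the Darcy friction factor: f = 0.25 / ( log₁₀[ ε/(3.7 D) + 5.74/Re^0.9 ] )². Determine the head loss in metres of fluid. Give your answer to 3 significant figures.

h_f ≈ 3.83 m

Reynolds number Re = ρVD/μ = 988 · 1.27 · 0.53 / 0.0011 = 6.046e+05.
Re > 4000 → turbulent. Relative roughness ε/D = 0.00136/0.53 = 0.00257. Swamee-Jain: f = 0.25/(log₁₀[0.00257/3.7 + 5.74/6.046e+05^0.9])² = 0.25/(log₁₀[0.000694 + 3.59e-05])² = 0.25/(-3.137)² = 0.0254.
Darcy-Weisbach: ΔP = f(L/D)(ρV²/2) = 0.0254·(973/0.53)·(988·1.27²/2) = 0.0254·1836·796.8 = 3.716e+04 Pa.
Head loss h_f = ΔP/(ρg) = 3.716e+04/(988·9.81) = 3.83 m.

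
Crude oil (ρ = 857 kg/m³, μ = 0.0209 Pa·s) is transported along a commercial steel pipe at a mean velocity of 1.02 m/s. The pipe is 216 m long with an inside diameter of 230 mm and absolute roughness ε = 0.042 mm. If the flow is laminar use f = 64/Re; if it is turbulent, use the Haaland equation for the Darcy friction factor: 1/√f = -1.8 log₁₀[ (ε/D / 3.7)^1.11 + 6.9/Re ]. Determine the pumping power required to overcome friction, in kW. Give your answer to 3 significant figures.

P ≈ 0.557 kW

Reynolds number Re = ρVD/μ = 857 · 1.02 · 0.23 / 0.0209 = 9620.
Re > 4000 → turbulent. Relative roughness ε/D = 4.2e-05/0.23 = 0.000183. Haaland: 1/√f = -1.8 log₁₀[(0.000183/3.7)^1.11 + 6.9/9620] = -1.8 log₁₀[1.66e-05 + 0.000717] = 5.642, so f = 0.03142.
Darcy-Weisbach: ΔP = f(L/D)(ρV²/2) = 0.03142·(216/0.23)·(857·1.02²/2) = 0.03142·939.1·445.8 = 1.315e+04 Pa.
Q = V·A = 1.02·0.04155 = 0.04238 m³/s.
Pumping power P = QΔP = 0.04238·1.315e+04 = 557.4 W = 0.557 kW.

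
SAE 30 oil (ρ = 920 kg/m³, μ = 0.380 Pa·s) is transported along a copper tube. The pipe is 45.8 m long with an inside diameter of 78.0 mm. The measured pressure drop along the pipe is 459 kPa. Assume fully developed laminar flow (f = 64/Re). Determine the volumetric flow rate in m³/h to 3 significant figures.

Q ≈ 86.3 m³/h

For laminar flow, f = 64/Re with Re = ρVD/μ, so Darcy-Weisbach reduces to ΔP = 32μLV/D². Solving for V: V = ΔP·D²/(32μL) = 4.59e+05·(0.078)²/(32·0.38·45.8) = 5.014 m/s.
Check: Re = ρVD/μ = 920·5.014·0.078/0.38 = 946.9 < 2300, so the laminar assumption holds.
Q = V·A = 5.014·(π/4·0.078²) = 0.02396 m³/s = 86.3 m³/h.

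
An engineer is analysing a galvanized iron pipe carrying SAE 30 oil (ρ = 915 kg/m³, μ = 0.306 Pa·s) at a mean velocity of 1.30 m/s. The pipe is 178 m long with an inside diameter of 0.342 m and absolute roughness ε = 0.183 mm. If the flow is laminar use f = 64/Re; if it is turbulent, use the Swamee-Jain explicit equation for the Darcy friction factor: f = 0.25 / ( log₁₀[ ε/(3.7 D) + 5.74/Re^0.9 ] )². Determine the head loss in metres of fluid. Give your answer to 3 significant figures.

Reynolds number Re = ρVD/μ = 915 · 1.3 · 0.342 / 0.306 = 1329.
Re < 2300 → laminar flow, so f = 64/Re = 64/1329 = 0.04814 (the turbulent correlation is not needed).
Darcy-Weisbach: ΔP = f(L/D)(ρV²/2) = 0.04814·(178/0.342)·(915·1.3²/2) = 0.04814·520.5·773.2 = 1.937e+04 Pa.
Head loss h_f = ΔP/(ρg) = 1.937e+04/(915·9.81) = 2.16 m.

h_f ≈ 2.16 m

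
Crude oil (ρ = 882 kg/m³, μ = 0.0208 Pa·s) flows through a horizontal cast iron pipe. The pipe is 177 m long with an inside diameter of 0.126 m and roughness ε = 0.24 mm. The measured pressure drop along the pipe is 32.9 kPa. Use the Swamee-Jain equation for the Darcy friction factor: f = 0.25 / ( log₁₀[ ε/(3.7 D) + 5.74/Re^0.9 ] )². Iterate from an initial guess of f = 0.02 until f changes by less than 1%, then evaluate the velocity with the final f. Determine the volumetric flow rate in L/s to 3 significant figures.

Q ≈ 14.8 L/s

Rearranging Darcy-Weisbach: V = √(2·ΔP·D/(f·L·ρ)). With ε/D = 0.00024/0.126 = 0.0019, iterate starting from f = 0.02:
  f = 0.02 → V = √(2·3.29e+04·0.126/(0.02·177·882)) = 1.63 m/s; Re = ρVD/μ = 8706; f → 0.03512
  f = 0.03512 → V = 1.23 m/s; Re = 6570; f → 0.0375
  f = 0.0375 → V = 1.19 m/s; Re = 6358; f → 0.03781
Converged (Δf/f < 1%). With the final f = 0.03781: V = √(2·3.29e+04·0.126/(0.03781·177·882)) = 1.185 m/s.
Q = V·A = 1.185·(π/4·0.126²) = 0.01478 m³/s = 14.8 L/s.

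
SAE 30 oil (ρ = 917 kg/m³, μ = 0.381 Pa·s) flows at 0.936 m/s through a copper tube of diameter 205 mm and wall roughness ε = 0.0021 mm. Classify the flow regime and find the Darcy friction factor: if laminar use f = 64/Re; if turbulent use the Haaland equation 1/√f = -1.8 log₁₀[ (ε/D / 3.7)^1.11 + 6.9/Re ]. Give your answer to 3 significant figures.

f ≈ 0.139

Re = ρVD/μ = 917·0.936·0.205/0.381 = 461.8.
Re < 2300 → laminar, so f = 64/Re = 0.1386 (roughness is irrelevant in laminar flow).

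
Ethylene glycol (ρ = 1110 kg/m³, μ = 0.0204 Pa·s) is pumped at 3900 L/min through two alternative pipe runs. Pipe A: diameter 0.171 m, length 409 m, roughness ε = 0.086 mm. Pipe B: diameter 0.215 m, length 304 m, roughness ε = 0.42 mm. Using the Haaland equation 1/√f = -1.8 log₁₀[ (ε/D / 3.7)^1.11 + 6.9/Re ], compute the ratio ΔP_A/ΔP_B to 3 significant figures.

Pipe A: V = Q/A = 0.065/0.02297 = 2.83 m/s; Re = 2.633e+04; ε/D = 0.000503; Haaland → f = 0.02513; ΔP_A = f(L/D)(ρV²/2) = 2.673e+05 Pa.
Pipe B: V = Q/A = 0.065/0.03631 = 1.79 m/s; Re = 2.094e+04; ε/D = 0.00195; Haaland → f = 0.02918; ΔP_B = f(L/D)(ρV²/2) = 7.341e+04 Pa.
ΔP_A/ΔP_B = 2.673e+05/7.341e+04 = 3.64.

ΔP_A/ΔP_B ≈ 3.64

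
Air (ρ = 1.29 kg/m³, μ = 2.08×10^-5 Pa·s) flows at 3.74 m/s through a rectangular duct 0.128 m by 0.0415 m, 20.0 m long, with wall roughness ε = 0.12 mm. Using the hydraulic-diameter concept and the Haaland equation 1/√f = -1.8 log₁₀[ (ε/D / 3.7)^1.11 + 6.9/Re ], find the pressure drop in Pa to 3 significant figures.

ΔP ≈ 89.3 Pa

Hydraulic diameter D_h = 4A/P = 4·(0.128·0.0415)/(2·(0.128+0.0415)) = 0.02125/0.339 = 0.06268 m.
Re = ρVD_h/μ = 1.29·3.74·0.06268/2.08e-05 = 1.454e+04.
ε/D_h = 0.00012/0.06268 = 0.00191; Haaland gives 1/√f = -1.8 log₁₀[0.000225+0.000475] = 5.679, so f = 0.03101.
ΔP = f(L/D_h)(ρV²/2) = 0.03101·20/0.06268·9.022 = 89.26 Pa.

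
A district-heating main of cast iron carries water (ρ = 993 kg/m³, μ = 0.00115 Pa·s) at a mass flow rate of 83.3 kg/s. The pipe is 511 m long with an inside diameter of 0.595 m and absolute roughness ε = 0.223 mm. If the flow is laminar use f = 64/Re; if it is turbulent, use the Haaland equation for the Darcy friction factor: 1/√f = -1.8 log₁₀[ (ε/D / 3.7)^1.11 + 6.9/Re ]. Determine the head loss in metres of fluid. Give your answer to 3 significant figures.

h_f ≈ 0.0735 m

A = πD²/4 = π(0.595)²/4 = 0.2781 m²; mean velocity V = ṁ/(ρA) = 83.3/(993 · 0.2781) = 0.3017 m/s.
Reynolds number Re = ρVD/μ = 993 · 0.3017 · 0.595 / 0.00115 = 1.55e+05.
Re > 4000 → turbulent. Relative roughness ε/D = 0.000223/0.595 = 0.000375. Haaland: 1/√f = -1.8 log₁₀[(0.000375/3.7)^1.11 + 6.9/1.55e+05] = -1.8 log₁₀[3.68e-05 + 4.45e-05] = 7.361, so f = 0.01845.
Darcy-Weisbach: ΔP = f(L/D)(ρV²/2) = 0.01845·(511/0.595)·(993·0.3017²/2) = 0.01845·858.8·45.19 = 716.2 Pa.
Head loss h_f = ΔP/(ρg) = 716.2/(993·9.81) = 0.0735 m.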